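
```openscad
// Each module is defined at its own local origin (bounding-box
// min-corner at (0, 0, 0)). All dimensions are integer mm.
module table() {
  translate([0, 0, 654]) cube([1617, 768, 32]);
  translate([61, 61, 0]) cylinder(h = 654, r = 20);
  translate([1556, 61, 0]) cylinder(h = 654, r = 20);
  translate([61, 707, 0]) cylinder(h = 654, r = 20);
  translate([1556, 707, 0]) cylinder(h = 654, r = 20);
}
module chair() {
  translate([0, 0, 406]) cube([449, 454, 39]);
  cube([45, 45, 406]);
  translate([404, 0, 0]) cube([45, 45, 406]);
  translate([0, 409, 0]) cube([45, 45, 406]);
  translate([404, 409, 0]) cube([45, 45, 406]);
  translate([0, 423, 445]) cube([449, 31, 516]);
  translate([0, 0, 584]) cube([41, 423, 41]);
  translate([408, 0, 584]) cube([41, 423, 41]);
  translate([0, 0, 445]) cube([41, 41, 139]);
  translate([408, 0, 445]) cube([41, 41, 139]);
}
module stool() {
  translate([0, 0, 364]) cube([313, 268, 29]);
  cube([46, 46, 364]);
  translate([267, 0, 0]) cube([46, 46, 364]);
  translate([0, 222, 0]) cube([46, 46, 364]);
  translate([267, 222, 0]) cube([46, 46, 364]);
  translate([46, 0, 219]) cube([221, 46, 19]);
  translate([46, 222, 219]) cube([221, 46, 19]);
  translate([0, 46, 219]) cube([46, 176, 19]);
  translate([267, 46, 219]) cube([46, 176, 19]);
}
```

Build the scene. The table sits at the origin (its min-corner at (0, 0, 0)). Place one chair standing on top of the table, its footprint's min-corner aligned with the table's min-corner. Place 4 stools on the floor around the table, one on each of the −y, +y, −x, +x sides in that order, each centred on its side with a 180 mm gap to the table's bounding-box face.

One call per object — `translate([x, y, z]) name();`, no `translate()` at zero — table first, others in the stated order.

table();
translate([0, 0, 686]) chair();
translate([652, -448, 0]) stool();
translate([652, 948, 0]) stool();
translate([-493, 250, 0]) stool();
translate([1797, 250, 0]) stool();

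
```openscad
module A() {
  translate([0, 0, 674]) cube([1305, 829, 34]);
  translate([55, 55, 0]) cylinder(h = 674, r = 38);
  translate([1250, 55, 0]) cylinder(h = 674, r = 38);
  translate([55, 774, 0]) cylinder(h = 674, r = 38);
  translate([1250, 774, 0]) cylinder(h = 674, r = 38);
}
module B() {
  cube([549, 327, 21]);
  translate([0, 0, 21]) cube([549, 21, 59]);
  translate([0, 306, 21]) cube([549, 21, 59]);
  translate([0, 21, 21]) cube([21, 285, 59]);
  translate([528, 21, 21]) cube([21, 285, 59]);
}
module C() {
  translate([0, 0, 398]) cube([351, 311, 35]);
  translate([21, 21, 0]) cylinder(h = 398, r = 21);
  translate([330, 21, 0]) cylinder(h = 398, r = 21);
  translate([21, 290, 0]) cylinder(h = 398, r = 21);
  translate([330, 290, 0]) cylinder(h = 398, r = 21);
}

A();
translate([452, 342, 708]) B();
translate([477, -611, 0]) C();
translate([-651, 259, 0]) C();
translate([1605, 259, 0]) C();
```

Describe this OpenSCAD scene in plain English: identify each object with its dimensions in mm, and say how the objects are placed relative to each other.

A is a table: top 1305 mm (x) × 829 mm (y), 34 mm thick, upper face at z = 708 mm, on four round legs of 76 mm diameter, each leg's bounding box inset 17 mm from the nearest pair of top edges, running from z = 0 to the bottom of the top.

B is an open storage box with external size 549×327×80 mm and wall thickness 21 mm (the base is also 21 mm thick). The base covers the whole footprint; the four walls stand on the base, with the y-facing walls full-width and the x-facing walls fitting between their inner faces.

C is a simple wooden stool: a rectangular seat 351 mm (x) by 311 mm (y), 35 mm thick, top face at z = 433 mm, on four round legs, each 42 mm in diameter. The legs rest on z = 0, each leg's axis is inset half a diameter from the nearest pair of seat edges (so the leg's bounding box is flush with the corner).

The open box is on top of the table. Three stools sit around the table at the −y, −x, +x sides.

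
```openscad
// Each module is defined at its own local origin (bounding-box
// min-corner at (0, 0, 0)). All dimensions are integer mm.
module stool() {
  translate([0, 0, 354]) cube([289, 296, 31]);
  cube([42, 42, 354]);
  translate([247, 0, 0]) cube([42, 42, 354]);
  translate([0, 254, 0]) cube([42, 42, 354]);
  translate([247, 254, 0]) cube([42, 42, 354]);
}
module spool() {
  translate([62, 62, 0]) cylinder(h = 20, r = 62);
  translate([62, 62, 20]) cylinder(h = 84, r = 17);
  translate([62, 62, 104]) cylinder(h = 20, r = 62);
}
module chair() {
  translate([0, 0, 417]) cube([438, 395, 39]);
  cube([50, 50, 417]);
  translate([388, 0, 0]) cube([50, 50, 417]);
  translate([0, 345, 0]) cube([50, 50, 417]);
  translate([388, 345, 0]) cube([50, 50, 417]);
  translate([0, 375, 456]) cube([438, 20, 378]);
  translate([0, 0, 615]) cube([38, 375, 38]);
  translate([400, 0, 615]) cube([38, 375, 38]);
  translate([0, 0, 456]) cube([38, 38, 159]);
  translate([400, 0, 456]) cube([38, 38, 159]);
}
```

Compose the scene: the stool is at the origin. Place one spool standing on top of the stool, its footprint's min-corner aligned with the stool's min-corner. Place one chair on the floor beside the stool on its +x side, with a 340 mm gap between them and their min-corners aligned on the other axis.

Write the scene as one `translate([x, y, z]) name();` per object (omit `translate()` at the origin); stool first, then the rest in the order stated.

stool();
translate([0, 0, 385]) spool();
translate([629, 0, 0]) chair();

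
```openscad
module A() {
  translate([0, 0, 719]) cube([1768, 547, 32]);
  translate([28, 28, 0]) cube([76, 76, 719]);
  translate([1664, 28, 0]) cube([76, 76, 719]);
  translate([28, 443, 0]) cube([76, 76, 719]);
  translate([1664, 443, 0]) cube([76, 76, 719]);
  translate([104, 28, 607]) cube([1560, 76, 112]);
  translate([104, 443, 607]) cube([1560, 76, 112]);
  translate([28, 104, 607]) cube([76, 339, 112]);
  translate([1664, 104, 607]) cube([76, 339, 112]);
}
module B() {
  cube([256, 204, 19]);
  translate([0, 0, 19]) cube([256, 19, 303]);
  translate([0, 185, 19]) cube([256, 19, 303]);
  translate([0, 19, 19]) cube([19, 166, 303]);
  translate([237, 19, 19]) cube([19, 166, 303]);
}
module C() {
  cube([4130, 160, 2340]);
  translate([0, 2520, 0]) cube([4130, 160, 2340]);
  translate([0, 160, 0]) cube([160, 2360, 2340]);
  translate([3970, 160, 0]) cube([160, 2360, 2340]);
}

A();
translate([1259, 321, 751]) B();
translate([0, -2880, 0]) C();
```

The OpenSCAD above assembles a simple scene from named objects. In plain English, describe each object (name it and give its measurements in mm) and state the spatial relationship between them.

A is a rectangular dining table. The top is 1768×547×32 mm with its upper surface at z = 751 mm. It stands on four 76×76 mm square legs, each inset 28 mm from the nearest pair of top edges, running from the floor to the underside of the top. Four apron rails, 76 mm thick and 112 mm tall, run between adjacent legs with their top edges flush with the underside of the top and their outer faces flush with the legs' outer faces.

B is an open-topped rectangular box: outside dimensions 256×204×322 mm, with a uniform wall and base thickness of 19 mm. The base is a full 256×204 slab on the floor; four walls sit on top of the base. The front and back walls (the −y and +y sides) span the full width; the two side walls fit between them.

C is the wall frame of a small rectangular building: four walls, each 2340 mm tall and 160 mm thick, enclosing a footprint 4130 mm (x) by 2680 mm (y) outside-to-outside, with no floor or roof. The front and back walls (the −y and +y sides) span the full width; the two side walls fit between them.

The open box is on top of the table. The house frame is on the floor beside the table on its −y side.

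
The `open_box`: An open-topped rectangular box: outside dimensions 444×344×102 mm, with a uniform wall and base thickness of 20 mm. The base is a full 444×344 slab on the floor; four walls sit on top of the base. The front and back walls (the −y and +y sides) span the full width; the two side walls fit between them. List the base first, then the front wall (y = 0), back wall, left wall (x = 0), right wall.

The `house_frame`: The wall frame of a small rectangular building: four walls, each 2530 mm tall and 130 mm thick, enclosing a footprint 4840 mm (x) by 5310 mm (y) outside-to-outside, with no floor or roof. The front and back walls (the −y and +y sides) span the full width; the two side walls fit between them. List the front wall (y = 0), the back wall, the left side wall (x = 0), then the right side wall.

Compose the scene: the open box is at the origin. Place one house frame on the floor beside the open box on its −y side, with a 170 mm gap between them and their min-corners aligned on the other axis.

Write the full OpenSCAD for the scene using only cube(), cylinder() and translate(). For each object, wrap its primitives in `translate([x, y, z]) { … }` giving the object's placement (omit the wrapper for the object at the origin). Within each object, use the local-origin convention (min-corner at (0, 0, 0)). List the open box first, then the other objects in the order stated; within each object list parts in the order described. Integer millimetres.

cube([444, 344, 20]);
translate([0, 0, 20]) cube([444, 20, 82]);
translate([0, 324, 20]) cube([444, 20, 82]);
translate([0, 20, 20]) cube([20, 304, 82]);
translate([424, 20, 20]) cube([20, 304, 82]);
translate([0, -5480, 0]) {
  cube([4840, 130, 2530]);
  translate([0, 5180, 0]) cube([4840, 130, 2530]);
  translate([0, 130, 0]) cube([130, 5050, 2530]);
  translate([4710, 130, 0]) cube([130, 5050, 2530]);
}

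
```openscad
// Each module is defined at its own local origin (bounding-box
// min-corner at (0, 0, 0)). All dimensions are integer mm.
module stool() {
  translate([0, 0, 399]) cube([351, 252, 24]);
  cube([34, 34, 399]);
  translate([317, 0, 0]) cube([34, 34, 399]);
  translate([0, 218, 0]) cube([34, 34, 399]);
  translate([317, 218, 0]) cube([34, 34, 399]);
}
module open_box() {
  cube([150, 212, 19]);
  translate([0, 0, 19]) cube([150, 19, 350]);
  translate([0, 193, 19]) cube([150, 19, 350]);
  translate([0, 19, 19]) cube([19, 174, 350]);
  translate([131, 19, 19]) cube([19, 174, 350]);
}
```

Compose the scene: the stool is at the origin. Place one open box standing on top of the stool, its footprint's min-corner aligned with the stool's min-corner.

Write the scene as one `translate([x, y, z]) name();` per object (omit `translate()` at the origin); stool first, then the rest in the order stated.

stool();
translate([0, 0, 423]) open_box();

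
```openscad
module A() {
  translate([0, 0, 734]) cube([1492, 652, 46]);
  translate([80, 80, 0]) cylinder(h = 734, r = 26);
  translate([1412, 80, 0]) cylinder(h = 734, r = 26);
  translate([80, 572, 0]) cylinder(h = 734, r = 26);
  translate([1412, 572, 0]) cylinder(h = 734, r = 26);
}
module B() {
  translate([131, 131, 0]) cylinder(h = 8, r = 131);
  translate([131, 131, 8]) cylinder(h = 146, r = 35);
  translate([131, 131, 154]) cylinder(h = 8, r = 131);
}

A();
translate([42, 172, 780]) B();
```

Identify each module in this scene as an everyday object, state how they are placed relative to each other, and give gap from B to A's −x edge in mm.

The spool's min-x is at 42; the table's min-x is 0; gap = 42 mm.

A is a table. B is a spool. The spool is on top of the table. The gap from the spool to the table's −x edge is 42 mm.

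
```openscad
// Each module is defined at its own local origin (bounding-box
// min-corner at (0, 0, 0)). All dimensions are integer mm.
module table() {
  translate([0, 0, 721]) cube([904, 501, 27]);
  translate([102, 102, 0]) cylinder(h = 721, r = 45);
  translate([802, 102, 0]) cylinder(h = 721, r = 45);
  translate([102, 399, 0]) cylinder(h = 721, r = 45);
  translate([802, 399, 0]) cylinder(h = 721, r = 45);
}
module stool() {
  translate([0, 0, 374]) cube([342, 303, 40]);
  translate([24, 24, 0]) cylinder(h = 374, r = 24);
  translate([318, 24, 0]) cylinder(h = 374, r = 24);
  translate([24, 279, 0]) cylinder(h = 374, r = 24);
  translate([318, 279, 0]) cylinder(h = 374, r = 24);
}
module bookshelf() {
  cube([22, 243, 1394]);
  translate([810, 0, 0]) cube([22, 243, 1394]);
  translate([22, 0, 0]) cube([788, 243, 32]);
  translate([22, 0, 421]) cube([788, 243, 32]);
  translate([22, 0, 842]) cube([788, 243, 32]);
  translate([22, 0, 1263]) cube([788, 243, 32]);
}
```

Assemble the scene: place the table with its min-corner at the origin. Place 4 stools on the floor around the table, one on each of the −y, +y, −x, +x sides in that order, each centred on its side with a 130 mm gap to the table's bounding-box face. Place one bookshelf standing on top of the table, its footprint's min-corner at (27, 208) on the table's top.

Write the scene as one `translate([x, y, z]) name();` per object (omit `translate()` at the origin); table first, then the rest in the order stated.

table();
translate([281, -433, 0]) stool();
translate([281, 631, 0]) stool();
translate([-472, 99, 0]) stool();
translate([1034, 99, 0]) stool();
translate([27, 208, 748]) bookshelf();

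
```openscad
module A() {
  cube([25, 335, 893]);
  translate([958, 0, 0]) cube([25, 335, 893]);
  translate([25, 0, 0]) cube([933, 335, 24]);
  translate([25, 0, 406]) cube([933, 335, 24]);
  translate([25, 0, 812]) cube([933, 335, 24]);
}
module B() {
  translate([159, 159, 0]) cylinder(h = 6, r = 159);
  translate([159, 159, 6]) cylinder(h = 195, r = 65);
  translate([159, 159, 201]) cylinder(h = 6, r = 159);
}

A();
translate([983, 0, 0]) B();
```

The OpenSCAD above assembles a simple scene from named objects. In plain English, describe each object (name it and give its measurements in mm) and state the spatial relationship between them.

A is a bookshelf 983 mm wide overall, 335 mm deep and 893 mm tall. The two sides are 25 mm thick vertical panels. 3 horizontal shelves of 24 mm thickness span between the inner faces of the sides; the lowest shelf sits on the floor and shelves are stacked with a clear vertical gap of 382 mm between each pair.

B is a spool: two coaxial disc flanges of radius 159 mm and thickness 6 mm, joined by a core cylinder of radius 65 mm and height 195 mm. The lower flange rests on z = 0 and the three cylinders share a vertical axis.

The spool is against the bookshelf's +x side, with their −y faces flush.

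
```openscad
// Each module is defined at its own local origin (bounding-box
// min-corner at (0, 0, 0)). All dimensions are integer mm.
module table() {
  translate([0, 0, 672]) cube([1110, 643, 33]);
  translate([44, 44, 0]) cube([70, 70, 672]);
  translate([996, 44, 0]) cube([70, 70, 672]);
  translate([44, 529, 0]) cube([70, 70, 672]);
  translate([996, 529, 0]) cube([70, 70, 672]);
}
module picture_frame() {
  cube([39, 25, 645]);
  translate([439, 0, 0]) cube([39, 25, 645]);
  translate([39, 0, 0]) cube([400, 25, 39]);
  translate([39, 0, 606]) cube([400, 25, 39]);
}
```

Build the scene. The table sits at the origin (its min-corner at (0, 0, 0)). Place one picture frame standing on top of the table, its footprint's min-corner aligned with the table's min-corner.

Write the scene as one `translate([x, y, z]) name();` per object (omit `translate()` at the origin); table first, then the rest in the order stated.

table();
translate([0, 0, 705]) picture_frame();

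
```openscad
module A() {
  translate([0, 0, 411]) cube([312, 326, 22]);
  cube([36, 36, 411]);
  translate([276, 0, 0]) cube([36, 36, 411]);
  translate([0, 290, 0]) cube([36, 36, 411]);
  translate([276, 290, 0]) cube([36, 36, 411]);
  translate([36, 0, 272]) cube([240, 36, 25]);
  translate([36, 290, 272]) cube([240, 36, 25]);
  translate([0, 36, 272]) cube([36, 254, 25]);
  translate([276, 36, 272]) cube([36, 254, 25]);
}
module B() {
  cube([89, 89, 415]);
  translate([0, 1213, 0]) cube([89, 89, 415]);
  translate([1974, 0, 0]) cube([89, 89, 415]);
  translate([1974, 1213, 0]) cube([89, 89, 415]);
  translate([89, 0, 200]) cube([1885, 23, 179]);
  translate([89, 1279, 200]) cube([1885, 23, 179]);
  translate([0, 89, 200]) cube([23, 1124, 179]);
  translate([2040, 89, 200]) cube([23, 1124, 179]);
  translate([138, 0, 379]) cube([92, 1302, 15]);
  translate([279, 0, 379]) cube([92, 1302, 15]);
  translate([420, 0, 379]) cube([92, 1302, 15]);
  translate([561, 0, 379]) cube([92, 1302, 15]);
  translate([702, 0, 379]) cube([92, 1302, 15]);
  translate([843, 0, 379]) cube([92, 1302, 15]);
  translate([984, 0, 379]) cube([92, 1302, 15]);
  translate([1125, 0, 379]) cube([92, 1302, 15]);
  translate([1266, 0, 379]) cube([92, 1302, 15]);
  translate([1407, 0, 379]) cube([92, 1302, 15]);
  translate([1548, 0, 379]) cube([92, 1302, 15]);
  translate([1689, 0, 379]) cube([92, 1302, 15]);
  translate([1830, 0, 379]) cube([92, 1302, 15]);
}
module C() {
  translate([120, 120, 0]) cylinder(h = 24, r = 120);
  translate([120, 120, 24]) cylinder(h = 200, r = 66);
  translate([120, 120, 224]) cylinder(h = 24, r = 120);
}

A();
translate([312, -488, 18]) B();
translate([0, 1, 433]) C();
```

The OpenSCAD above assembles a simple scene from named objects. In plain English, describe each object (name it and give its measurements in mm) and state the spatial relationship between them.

A is a four-legged stool. The seat is a 312×326×22 mm slab whose top surface is at z = 433 mm; four square legs, each 36×36 mm in cross-section, run from the floor (z = 0) to the underside of the seat, each flush with a corner of the seat. Four stretchers, 36 mm wide and 25 mm tall, connect adjacent legs with their undersides at z = 272 mm, each running between the inner faces of the legs it joins and aligned with the legs' outer faces on the other axis.

B is a bed frame 2063 mm long (x) by 1302 mm wide (y). Four 89×89 mm corner posts, 415 mm tall, at the corners of the footprint. Four rails of 23 mm thickness and 179 mm height run between adjacent posts with their undersides at z = 200 mm, their outer faces flush with the outside of the frame (the two x-running rails run between the posts' inner faces; the two y-running rails run between the posts' inner faces). 13 slats, each 92 mm wide (x) and 15 mm thick, lie across the top of the two x-running rails, running the full 1302 mm width of the frame in y; the slats are evenly spaced along x between the inner faces of the end posts with equal gaps (rounded down to the nearest mm) at the −x end and between each pair — any rounding remainder accumulates at the +x end.

C is a spool: two coaxial disc flanges of radius 120 mm and thickness 24 mm, joined by a core cylinder of radius 66 mm and height 200 mm. The lower flange rests on z = 0 and the three cylinders share a vertical axis.

The bed frame is beside the stool with their tops flush at z = 433. The spool is on top of the stool.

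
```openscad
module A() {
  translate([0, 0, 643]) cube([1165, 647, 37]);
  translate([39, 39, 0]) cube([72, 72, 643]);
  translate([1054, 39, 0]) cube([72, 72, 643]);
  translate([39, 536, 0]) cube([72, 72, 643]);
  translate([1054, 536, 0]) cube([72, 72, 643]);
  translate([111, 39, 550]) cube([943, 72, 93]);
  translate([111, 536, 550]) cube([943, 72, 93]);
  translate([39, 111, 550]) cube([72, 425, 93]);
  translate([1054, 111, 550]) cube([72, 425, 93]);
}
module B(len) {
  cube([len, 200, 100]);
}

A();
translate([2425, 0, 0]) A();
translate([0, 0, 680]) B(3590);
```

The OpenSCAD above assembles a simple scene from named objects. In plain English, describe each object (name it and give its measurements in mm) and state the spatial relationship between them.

A is a table with a 1165×647 mm rectangular top, 37 mm thick, top surface at z = 680 mm, supported by four 72×72 mm square legs, each inset 39 mm from the nearest pair of top edges, running from the floor. Four apron rails, 72 mm thick and 93 mm tall, run between adjacent legs with their top edges flush with the underside of the top and their outer faces flush with the legs' outer faces.

B is a rectangular beam 3590 mm long (x), 200 mm deep (y), 100 mm thick (z).

The beam spans the tops of two tables placed 1260 mm apart, resting at z = 680 mm.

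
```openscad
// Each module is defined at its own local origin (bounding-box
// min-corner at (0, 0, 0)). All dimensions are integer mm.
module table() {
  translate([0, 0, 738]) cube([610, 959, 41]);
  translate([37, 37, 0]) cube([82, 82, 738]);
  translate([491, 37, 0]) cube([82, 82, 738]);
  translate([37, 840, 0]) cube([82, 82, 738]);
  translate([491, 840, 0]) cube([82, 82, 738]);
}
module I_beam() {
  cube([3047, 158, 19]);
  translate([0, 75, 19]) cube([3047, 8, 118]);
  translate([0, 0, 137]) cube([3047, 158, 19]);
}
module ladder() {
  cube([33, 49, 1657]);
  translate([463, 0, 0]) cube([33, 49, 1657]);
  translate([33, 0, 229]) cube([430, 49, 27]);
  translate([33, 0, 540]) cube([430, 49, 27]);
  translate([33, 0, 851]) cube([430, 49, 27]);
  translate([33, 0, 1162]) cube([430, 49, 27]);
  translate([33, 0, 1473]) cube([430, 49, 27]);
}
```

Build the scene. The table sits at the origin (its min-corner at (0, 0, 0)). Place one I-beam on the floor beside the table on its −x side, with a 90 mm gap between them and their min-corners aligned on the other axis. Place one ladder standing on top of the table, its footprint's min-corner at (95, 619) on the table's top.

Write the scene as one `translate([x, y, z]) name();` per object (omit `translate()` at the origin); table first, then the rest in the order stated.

table();
translate([-3137, 0, 0]) I_beam();
translate([95, 619, 779]) ladder();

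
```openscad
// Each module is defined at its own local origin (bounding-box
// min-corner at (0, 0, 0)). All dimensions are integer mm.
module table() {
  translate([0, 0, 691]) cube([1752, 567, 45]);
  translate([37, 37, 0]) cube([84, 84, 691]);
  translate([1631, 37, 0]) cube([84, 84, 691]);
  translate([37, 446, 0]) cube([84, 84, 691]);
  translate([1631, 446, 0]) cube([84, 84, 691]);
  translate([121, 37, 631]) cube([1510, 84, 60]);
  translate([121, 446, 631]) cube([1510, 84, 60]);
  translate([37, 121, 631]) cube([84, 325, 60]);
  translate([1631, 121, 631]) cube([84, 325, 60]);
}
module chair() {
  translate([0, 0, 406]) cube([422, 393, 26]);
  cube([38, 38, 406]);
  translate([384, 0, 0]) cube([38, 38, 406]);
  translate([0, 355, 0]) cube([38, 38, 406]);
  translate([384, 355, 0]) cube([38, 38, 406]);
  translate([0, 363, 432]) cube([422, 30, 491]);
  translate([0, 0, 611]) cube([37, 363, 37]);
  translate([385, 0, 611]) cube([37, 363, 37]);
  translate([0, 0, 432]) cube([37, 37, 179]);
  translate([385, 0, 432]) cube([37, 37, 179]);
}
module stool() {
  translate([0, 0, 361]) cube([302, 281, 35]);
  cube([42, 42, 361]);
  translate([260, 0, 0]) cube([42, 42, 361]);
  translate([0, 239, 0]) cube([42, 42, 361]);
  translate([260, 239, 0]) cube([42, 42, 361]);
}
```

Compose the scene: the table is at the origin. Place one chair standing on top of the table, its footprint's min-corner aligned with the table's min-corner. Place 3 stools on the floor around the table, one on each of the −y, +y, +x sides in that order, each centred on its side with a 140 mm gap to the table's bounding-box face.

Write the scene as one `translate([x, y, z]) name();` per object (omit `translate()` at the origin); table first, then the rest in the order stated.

table();
translate([0, 0, 736]) chair();
translate([725, -421, 0]) stool();
translate([725, 707, 0]) stool();
translate([1892, 143, 0]) stool();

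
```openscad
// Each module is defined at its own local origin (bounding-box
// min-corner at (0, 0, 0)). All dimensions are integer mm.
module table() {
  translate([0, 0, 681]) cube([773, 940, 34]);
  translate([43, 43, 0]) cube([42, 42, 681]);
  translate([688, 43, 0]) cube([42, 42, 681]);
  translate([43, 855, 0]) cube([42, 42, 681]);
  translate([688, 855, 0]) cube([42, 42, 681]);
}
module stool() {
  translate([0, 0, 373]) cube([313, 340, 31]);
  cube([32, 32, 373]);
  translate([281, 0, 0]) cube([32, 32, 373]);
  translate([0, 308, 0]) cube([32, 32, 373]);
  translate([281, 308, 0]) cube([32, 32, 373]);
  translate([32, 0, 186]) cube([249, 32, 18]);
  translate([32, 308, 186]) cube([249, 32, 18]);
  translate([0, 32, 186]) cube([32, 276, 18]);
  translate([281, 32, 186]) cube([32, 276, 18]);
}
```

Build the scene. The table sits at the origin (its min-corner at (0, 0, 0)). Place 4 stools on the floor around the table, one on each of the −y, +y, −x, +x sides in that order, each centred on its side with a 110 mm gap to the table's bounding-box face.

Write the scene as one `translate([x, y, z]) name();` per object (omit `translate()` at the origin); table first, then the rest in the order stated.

table();
translate([230, -450, 0]) stool();
translate([230, 1050, 0]) stool();
translate([-423, 300, 0]) stool();
translate([883, 300, 0]) stool();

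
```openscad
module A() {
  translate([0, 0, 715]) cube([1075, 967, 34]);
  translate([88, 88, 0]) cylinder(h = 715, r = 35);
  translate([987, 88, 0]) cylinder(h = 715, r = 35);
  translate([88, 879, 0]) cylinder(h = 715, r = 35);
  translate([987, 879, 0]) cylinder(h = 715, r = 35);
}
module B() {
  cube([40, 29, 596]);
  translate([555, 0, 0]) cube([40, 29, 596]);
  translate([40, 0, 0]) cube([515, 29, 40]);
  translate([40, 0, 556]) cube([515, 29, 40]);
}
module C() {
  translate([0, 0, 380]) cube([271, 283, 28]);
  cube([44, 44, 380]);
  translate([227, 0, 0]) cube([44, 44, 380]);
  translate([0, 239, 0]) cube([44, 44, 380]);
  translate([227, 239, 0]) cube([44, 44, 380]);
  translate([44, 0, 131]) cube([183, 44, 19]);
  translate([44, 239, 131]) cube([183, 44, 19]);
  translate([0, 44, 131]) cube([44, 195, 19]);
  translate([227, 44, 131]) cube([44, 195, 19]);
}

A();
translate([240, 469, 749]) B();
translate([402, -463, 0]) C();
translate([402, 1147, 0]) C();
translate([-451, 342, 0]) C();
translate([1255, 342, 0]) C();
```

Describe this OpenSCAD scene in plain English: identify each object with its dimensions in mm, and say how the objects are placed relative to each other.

A is a table with a 1075×967 mm rectangular top, 34 mm thick, top surface at z = 749 mm, supported by four round legs of 70 mm diameter, each leg's bounding box inset 53 mm from the nearest pair of top edges, running from the floor.

B is a picture frame with a 515×516 mm rectangular opening (x by z) and a uniform 40 mm border on every side. Frame depth is 29 mm along y. It is built from two vertical stiles running the full outside height and two horizontal rails spanning the gap between the stiles.

C is a four-legged stool. The seat is 271×283 mm, 28 mm thick, top at z = 408 mm. It stands on four square legs, each 44×44 mm in cross-section, from z = 0 to the seat underside, each flush with a corner of the seat. Four stretchers, 44 mm wide and 19 mm tall, connect adjacent legs with their undersides at z = 131 mm, each running between the inner faces of the legs it joins and aligned with the legs' outer faces on the other axis.

The picture frame is on top of the table, centred. Four stools sit around the table at the −y, +y, −x, +x sides.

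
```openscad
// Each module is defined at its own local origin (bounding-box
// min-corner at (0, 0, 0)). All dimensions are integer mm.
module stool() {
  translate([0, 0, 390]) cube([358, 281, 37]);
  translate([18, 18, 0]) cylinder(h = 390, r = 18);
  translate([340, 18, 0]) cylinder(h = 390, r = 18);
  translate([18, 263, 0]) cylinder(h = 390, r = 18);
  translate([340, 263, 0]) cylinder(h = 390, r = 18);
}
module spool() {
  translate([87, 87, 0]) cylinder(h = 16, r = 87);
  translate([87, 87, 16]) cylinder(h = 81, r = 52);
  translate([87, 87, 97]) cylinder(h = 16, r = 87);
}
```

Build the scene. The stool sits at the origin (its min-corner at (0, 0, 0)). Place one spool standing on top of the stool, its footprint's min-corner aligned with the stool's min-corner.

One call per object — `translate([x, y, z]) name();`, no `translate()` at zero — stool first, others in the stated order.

stool();
translate([0, 0, 427]) spool();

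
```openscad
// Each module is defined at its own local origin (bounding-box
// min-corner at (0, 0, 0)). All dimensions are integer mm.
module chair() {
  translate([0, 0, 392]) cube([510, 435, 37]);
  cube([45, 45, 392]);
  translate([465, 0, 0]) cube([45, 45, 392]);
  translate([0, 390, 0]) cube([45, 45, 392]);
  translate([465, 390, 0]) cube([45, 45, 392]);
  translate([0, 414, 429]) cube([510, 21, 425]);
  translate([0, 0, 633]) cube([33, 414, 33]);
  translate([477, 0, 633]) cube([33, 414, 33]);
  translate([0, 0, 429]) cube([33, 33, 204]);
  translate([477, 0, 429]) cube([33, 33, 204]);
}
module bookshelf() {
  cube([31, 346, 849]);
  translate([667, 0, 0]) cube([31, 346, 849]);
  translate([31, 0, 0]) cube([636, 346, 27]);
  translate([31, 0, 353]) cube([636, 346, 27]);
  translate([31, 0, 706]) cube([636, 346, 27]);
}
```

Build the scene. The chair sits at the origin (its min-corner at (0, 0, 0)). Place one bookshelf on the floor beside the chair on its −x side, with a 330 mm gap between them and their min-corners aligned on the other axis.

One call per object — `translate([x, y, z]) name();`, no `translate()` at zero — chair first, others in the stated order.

chair();
translate([-1028, 0, 0]) bookshelf();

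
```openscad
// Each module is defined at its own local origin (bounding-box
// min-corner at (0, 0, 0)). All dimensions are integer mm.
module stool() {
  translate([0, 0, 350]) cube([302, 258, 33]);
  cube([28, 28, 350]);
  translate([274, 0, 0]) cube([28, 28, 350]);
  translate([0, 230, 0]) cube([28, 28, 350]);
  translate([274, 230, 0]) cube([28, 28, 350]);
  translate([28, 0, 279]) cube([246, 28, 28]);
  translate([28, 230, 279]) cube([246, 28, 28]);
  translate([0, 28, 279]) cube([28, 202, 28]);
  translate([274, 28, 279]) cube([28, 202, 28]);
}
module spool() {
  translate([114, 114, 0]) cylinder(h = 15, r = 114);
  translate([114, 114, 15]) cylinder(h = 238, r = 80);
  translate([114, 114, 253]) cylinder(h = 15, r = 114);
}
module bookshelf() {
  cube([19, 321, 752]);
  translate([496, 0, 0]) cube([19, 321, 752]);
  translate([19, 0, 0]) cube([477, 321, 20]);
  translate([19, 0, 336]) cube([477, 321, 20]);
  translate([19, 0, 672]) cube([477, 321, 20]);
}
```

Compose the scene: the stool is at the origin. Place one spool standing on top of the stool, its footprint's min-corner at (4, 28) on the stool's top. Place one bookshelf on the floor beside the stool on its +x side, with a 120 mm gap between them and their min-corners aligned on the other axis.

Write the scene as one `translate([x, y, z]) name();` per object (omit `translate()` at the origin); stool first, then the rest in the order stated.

stool();
translate([4, 28, 383]) spool();
translate([422, 0, 0]) bookshelf();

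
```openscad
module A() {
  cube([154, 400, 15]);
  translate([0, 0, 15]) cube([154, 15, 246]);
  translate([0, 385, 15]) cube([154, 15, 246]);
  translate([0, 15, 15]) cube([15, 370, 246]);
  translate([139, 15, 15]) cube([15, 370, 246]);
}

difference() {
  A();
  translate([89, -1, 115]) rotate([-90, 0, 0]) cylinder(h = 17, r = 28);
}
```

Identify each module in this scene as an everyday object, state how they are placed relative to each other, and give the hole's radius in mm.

A is an open box. The open box has a circular hole through its front wall. The hole's radius is 28 mm.

The subtracted cylinder has r = 28 mm.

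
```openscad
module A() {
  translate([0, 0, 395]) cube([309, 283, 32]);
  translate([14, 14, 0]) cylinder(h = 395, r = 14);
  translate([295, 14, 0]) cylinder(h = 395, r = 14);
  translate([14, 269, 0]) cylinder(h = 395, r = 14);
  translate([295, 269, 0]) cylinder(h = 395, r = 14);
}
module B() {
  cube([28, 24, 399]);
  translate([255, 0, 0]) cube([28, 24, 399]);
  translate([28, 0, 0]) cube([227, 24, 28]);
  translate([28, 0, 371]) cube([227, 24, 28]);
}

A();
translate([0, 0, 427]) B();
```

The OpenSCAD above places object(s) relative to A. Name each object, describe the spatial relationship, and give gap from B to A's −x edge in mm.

A is a stool. B is a picture frame. The picture frame is on top of the stool. The gap from the picture frame to the stool's −x edge is 0 mm.

The picture frame's min-x is at 0; the stool's min-x is 0; gap = 0 mm.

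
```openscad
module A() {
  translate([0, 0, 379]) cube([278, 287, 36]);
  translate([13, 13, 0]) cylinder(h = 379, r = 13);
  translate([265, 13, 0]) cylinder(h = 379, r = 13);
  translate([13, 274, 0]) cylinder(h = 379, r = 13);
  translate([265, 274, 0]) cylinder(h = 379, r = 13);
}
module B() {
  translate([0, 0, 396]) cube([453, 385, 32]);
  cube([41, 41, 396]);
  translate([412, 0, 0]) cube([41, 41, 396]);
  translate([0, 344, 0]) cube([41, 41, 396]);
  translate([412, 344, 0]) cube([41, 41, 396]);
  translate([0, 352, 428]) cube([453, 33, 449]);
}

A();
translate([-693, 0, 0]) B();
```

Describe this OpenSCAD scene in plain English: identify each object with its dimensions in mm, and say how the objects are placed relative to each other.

A is a four-legged stool. The seat is 278×287 mm, 36 mm thick, top at z = 415 mm. It stands on four round legs, each 26 mm in diameter, from z = 0 to the seat underside, each leg's axis is inset half a diameter from the nearest pair of seat edges (so the leg's bounding box is flush with the corner).

B is a chair: 453×385 mm seat, 32 mm thick, top at z = 428 mm, on four 41 mm square corner legs flush with the seat edges. A 33 mm thick backrest slab spans the full seat width, extending 449 mm above the seat top, its back face flush with the seat's +y edge.

The chair is on the floor beside the stool on its −x side.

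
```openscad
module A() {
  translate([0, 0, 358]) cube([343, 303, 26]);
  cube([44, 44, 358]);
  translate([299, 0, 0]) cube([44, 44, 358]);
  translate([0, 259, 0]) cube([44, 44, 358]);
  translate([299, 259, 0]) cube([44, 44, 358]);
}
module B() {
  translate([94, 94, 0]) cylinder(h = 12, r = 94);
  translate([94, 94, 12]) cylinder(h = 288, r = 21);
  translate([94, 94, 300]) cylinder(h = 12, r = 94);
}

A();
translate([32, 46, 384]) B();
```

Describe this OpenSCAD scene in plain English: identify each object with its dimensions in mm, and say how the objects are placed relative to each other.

A is a four-legged stool. The seat is a 343×303×26 mm slab whose top surface is at z = 384 mm; four square legs, each 44×44 mm in cross-section, run from the floor (z = 0) to the underside of the seat, each flush with a corner of the seat.

B is a spool: two coaxial disc flanges of radius 94 mm and thickness 12 mm, joined by a core cylinder of radius 21 mm and height 288 mm. The lower flange rests on z = 0 and the three cylinders share a vertical axis.

The spool is on top of the stool.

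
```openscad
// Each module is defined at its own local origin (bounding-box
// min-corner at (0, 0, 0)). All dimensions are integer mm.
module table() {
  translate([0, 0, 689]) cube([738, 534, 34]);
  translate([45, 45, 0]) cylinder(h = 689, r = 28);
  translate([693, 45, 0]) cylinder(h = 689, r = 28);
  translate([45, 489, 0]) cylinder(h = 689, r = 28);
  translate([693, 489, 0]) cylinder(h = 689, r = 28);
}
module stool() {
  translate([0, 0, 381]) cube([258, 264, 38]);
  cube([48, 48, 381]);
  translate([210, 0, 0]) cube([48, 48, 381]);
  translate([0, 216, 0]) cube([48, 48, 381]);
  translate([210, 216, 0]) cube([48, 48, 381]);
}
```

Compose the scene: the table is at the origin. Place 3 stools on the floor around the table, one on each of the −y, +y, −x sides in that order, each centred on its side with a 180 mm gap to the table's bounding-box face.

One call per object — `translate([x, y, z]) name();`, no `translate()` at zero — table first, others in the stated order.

table();
translate([240, -444, 0]) stool();
translate([240, 714, 0]) stool();
translate([-438, 135, 0]) stool();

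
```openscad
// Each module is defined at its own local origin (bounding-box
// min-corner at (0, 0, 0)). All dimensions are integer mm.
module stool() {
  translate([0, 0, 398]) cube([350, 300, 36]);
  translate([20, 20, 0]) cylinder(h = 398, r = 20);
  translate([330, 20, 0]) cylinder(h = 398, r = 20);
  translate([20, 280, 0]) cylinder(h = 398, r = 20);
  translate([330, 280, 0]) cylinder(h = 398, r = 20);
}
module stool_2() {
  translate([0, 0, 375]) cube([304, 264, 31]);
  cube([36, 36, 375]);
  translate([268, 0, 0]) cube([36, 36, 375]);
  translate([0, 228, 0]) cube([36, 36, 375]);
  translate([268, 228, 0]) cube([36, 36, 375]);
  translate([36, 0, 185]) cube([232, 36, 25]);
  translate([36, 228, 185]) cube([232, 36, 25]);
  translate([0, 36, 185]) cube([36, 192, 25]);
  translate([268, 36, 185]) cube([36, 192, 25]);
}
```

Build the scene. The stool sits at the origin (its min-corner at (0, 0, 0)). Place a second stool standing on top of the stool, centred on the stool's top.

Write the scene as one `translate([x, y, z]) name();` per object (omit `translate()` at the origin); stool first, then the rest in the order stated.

stool();
translate([23, 18, 434]) stool_2();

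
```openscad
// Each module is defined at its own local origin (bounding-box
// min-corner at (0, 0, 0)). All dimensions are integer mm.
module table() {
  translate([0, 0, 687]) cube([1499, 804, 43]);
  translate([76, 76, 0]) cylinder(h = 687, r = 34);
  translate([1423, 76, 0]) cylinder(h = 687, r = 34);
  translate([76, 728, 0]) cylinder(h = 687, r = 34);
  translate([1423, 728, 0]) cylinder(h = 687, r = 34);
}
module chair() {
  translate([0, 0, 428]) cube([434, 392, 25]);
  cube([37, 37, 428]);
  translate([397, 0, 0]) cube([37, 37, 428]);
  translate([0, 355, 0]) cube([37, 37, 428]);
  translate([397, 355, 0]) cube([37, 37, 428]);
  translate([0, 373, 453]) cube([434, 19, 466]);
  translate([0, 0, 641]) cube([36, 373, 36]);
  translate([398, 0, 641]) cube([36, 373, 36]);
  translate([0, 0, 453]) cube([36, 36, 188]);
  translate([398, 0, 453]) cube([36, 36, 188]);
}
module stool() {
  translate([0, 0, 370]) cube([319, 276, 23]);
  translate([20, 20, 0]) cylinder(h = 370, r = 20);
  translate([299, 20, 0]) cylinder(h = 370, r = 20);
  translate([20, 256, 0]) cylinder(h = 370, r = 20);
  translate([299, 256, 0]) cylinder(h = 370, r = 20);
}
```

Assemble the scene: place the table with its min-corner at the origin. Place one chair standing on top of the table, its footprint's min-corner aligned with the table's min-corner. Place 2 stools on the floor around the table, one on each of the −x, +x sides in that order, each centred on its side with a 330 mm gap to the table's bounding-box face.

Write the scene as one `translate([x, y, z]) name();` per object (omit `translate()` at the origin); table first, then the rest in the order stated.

table();
translate([0, 0, 730]) chair();
translate([-649, 264, 0]) stool();
translate([1829, 264, 0]) stool();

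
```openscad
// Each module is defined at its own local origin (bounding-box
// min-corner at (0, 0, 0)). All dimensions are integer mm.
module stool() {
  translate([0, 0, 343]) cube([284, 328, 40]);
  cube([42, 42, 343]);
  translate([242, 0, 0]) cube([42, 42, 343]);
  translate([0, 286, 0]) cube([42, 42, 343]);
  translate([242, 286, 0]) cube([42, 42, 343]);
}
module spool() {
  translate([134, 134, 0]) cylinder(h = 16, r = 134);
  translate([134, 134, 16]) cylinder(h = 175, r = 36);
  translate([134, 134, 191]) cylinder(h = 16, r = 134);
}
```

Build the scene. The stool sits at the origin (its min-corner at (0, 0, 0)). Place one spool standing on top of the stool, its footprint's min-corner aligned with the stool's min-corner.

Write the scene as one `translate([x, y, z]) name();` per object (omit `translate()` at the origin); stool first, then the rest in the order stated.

stool();
translate([0, 0, 383]) spool();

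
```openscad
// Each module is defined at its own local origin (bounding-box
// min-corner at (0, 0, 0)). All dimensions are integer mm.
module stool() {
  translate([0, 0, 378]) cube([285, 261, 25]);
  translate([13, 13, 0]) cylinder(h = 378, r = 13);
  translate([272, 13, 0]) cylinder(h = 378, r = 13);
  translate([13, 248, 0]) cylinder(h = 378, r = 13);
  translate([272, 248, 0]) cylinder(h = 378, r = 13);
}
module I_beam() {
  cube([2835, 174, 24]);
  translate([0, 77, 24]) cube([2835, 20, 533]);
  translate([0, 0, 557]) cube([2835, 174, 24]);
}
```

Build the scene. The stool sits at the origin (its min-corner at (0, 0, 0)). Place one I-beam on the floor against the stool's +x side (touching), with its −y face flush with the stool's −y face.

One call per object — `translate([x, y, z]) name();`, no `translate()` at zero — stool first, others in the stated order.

stool();
translate([285, 0, 0]) I_beam();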